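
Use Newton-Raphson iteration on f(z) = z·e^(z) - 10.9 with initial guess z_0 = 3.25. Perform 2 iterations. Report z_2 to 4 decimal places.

f'(z) = (z + 1)·e^(z)
z_0 = 3.250000: f = 72.918605, f' = 109.608945 → z_1 = 3.250000 - (72.918605)/(109.608945) = 2.584739
z_1 = 2.584739: f = 23.373173, f' = 47.532995 → z_2 = 2.584739 - (23.373173)/(47.532995) = 2.093013

2.0930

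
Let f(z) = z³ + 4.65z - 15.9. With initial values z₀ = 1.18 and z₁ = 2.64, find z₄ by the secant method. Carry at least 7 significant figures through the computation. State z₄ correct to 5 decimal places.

f(z_0) = -8.769968, f(z_1) = 14.775744
z_2 = 2.640000 - (14.775744)·(2.640000 - 1.180000)/(14.775744 - (-8.769968)) = 1.723800; f(z_2) = -2.762085
z_3 = 1.723800 - (-2.762085)·(1.723800 - 2.640000)/(-2.762085 - (14.775744)) = 1.868095; f(z_3) = -0.694122
z_4 = 1.868095 - (-0.694122)·(1.868095 - 1.723800)/(-0.694122 - (-2.762085)) = 1.916528; f(z_4) = 0.051418

1.91653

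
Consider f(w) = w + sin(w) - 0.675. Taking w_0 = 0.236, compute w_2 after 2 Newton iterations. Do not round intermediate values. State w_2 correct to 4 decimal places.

0.3408

Newton update: w ← w − f(w)/f'(w).
f'(w) = 1 + cos(w)
w_0 = 0.236000: f = -0.205185, f' = 1.972281 → w_1 = 0.236000 - (-0.205185)/(1.972281) = 0.340034
w_1 = 0.340034: f = -0.001447, f' = 1.942743 → w_2 = 0.340034 - (-0.001447)/(1.942743) = 0.340779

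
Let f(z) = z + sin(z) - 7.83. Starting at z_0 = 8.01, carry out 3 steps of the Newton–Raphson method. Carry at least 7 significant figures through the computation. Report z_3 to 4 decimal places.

7.1005

Newton update: z ← z − f(z)/f'(z).
f'(z) = 1 + cos(z)
z_0 = 8.010000: f = 1.167854, f' = 0.844614 → z_1 = 8.010000 - (1.167854)/(0.844614) = 6.627293
z_1 = 6.627293: f = -0.865351, f' = 1.941377 → z_2 = 6.627293 - (-0.865351)/(1.941377) = 7.073033
z_2 = 7.073033: f = -0.046720, f' = 1.703953 → z_3 = 7.073033 - (-0.046720)/(1.703953) = 7.100452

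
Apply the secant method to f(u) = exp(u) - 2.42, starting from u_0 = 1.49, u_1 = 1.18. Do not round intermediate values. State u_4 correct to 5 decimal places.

f(u_0) = 2.017096, f(u_1) = 0.834374
u_2 = 1.180000 - (0.834374)·(1.180000 - 1.490000)/(0.834374 - (2.017096)) = 0.961304; f(u_2) = 0.195105
u_3 = 0.961304 - (0.195105)·(0.961304 - 1.180000)/(0.195105 - (0.834374)) = 0.894558; f(u_3) = 0.026255
u_4 = 0.894558 - (0.026255)·(0.894558 - 0.961304)/(0.026255 - (0.195105)) = 0.884180; f(u_4) = 0.000998

0.88418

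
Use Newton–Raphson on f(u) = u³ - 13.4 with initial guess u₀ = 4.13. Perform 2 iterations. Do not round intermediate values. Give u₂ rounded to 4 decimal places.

2.5014

Newton update: u ← u − f(u)/f'(u).
f'(u) = 3u²
u_0 = 4.130000: f = 57.044997, f' = 51.170700 → u_1 = 4.130000 - (57.044997)/(51.170700) = 3.015202
u_1 = 3.015202: f = 14.012536, f' = 27.274328 → u_2 = 3.015202 - (14.012536)/(27.274328) = 2.501439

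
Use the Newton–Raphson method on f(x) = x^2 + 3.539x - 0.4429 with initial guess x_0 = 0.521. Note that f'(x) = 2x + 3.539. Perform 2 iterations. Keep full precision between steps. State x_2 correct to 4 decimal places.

0.1213

x_0 = 0.521000: f = 1.672360, f' = 4.581000 → x_1 = 0.521000 - (1.672360)/(4.581000) = 0.155936
x_1 = 0.155936: f = 0.133272, f' = 3.850871 → x_2 = 0.155936 - (0.133272)/(3.850871) = 0.121327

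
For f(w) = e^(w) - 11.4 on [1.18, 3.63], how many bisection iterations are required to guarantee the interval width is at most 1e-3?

Initial width b − a = 3.63 − 1.18 = 2.450000.
After n steps the width is (b−a)/2^n; need (b−a)/2^n ≤ 1e-3.
So n ≥ log₂(2.450000/1e-3) = log₂(2450.0000) ≈ 11.2586.
Hence n = 12.

12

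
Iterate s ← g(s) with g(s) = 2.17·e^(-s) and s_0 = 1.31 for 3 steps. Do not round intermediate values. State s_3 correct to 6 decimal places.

0.648187

s_1 = g(1.310000) = 0.585510
s_2 = g(0.585510) = 1.208304
s_3 = g(1.208304) = 0.648187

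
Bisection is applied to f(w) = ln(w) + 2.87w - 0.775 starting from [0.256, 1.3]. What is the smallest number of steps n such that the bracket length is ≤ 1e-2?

7

Initial width b − a = 1.3 − 0.256 = 1.044000.
After n steps the width is (b−a)/2^n; need (b−a)/2^n ≤ 1e-2.
So n ≥ log₂(1.044000/1e-2) = log₂(104.4000) ≈ 6.7060.
Hence n = 7.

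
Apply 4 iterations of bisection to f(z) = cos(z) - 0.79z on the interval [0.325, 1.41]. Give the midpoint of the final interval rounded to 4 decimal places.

0.8336

f(0.325000) = 0.690901, f(1.410000) = -0.953796 (opposite signs)
step 1: m = 0.867500, f(m) = -0.038590 < 0 → root in [0.325000, 0.867500]
step 2: m = 0.596250, f(m) = 0.356410 > 0 → root in [0.596250, 0.867500]
step 3: m = 0.731875, f(m) = 0.165741 > 0 → root in [0.731875, 0.867500]
step 4: m = 0.799687, f(m) = 0.065178 > 0 → root in [0.799687, 0.867500]
Midpoint of [0.799687, 0.867500] = 0.833594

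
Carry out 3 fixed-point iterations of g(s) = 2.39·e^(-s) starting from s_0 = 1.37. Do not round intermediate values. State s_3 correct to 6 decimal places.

s_1 = g(1.370000) = 0.607316
s_2 = g(0.607316) = 1.302099
s_3 = g(1.302099) = 0.649985

0.649985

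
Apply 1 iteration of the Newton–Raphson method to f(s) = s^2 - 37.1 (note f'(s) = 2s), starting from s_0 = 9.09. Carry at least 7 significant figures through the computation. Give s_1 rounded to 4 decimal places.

6.5857

s_0 = 9.090000: f = 45.528100, f' = 18.180000 → s_1 = 9.090000 - (45.528100)/(18.180000) = 6.585704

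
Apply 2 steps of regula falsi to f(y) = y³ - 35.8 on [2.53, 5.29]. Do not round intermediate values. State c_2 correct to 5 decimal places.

3.13927

False-position update: c = (a·f(b) − b·f(a))/(f(b) − f(a)); replace the endpoint whose sign matches f(c).
f(2.530000) = -19.605723, f(5.290000) = 112.235889
step 1: c = 2.940430, f(c) = -10.376656 < 0 → new bracket [2.940430, 5.290000]
step 2: c = 3.139274, f(c) = -4.862338 < 0 → new bracket [3.139274, 5.290000]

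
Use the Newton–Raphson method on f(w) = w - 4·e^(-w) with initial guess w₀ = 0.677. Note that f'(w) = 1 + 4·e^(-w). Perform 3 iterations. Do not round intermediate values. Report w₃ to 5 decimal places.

w_0 = 0.677000: f = -1.355557, f' = 3.032557 → w_1 = 0.677000 - (-1.355557)/(3.032557) = 1.124001
w_1 = 1.124001: f = -0.175906, f' = 2.299908 → w_2 = 1.124001 - (-0.175906)/(2.299908) = 1.200485
w_2 = 1.200485: f = -0.003707, f' = 2.204192 → w_3 = 1.200485 - (-0.003707)/(2.204192) = 1.202167

1.20217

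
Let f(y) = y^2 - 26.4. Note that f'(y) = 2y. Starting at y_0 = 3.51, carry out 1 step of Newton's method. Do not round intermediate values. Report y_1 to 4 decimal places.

5.5157

Newton update: y ← y − f(y)/f'(y).
y_0 = 3.510000: f = -14.079900, f' = 7.020000 → y_1 = 3.510000 - (-14.079900)/(7.020000) = 5.515684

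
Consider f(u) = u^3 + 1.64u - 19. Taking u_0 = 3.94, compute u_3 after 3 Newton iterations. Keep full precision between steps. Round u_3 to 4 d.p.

f'(u) = 3u^2 + 1.64
u_0 = 3.940000: f = 48.624584, f' = 48.210800 → u_1 = 3.940000 - (48.624584)/(48.210800) = 2.931417
u_1 = 2.931417: f = 10.997798, f' = 27.419620 → u_2 = 2.931417 - (10.997798)/(27.419620) = 2.530325
u_2 = 2.530325: f = 1.350250, f' = 20.847632 → u_3 = 2.530325 - (1.350250)/(20.847632) = 2.465557

2.4656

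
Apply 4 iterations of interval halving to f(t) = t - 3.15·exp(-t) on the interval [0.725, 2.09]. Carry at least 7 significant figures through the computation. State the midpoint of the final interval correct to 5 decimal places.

1.10891

f(0.725000) = -0.800622, f(2.090000) = 1.700386 (opposite signs)
step 1: m = 1.407500, f(m) = 0.636524 > 0 → root in [0.725000, 1.407500]
step 2: m = 1.066250, f(m) = -0.018286 < 0 → root in [1.066250, 1.407500]
step 3: m = 1.236875, f(m) = 0.322462 > 0 → root in [1.066250, 1.236875]
step 4: m = 1.151562, f(m) = 0.155714 > 0 → root in [1.066250, 1.151562]
Midpoint of [1.066250, 1.151562] = 1.108906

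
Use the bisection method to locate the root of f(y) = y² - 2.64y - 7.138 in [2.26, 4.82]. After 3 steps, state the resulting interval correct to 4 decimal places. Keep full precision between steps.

[4.1800, 4.5000]

f(2.260000) = -7.996800, f(4.820000) = 3.369600 (opposite signs)
step 1: m = 3.540000, f(m) = -3.952000 < 0 → root in [3.540000, 4.820000]
step 2: m = 4.180000, f(m) = -0.700800 < 0 → root in [4.180000, 4.820000]
step 3: m = 4.500000, f(m) = 1.232000 > 0 → root in [4.180000, 4.500000]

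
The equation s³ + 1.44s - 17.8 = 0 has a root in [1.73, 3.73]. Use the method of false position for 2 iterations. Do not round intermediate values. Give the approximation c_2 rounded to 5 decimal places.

2.31559

False-position update: c = (a·f(b) − b·f(a))/(f(b) − f(a)); replace the endpoint whose sign matches f(c).
f(1.730000) = -10.131083, f(3.730000) = 39.466317
step 1: c = 2.138533, f(c) = -4.940312 < 0 → new bracket [2.138533, 3.730000]
step 2: c = 2.315586, f(c) = -2.049522 < 0 → new bracket [2.315586, 3.730000]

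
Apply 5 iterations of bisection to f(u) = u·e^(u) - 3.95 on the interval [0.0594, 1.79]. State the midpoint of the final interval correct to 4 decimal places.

f(0.059400) = -3.886965, f(1.790000) = 6.771120 (opposite signs)
step 1: m = 0.924700, f(m) = -1.618728 < 0 → root in [0.924700, 1.790000]
step 2: m = 1.357350, f(m) = 1.324502 > 0 → root in [0.924700, 1.357350]
step 3: m = 1.141025, f(m) = -0.378620 < 0 → root in [1.141025, 1.357350]
step 4: m = 1.249188, f(m) = 0.406552 > 0 → root in [1.141025, 1.249188]
step 5: m = 1.195106, f(m) = -0.001478 < 0 → root in [1.195106, 1.249188]
Midpoint of [1.195106, 1.249188] = 1.222147

1.2221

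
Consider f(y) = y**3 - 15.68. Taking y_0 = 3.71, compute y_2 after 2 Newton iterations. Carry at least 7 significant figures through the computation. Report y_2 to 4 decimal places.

2.5441

Newton update: y ← y − f(y)/f'(y).
f'(y) = 3y**2
y_0 = 3.710000: f = 35.384811, f' = 41.292300 → y_1 = 3.710000 - (35.384811)/(41.292300) = 2.853065
y_1 = 2.853065: f = 7.543895, f' = 24.419942 → y_2 = 2.853065 - (7.543895)/(24.419942) = 2.544142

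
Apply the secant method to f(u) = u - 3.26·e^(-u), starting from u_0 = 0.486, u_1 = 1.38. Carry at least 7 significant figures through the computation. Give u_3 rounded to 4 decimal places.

f(u_0) = -1.519167, f(u_1) = 0.559854
u_2 = 1.380000 - (0.559854)·(1.380000 - 0.486000)/(0.559854 - (-1.519167)) = 1.139257; f(u_2) = 0.095872
u_3 = 1.139257 - (0.095872)·(1.139257 - 1.380000)/(0.095872 - (0.559854)) = 1.089513; f(u_3) = -0.007088

1.0895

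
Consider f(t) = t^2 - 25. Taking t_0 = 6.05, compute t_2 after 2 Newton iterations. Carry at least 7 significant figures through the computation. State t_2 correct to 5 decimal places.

5.00082

Newton update: t ← t − f(t)/f'(t).
f'(t) = 2t
t_0 = 6.050000: f = 11.602500, f' = 12.100000 → t_1 = 6.050000 - (11.602500)/(12.100000) = 5.091116
t_1 = 5.091116: f = 0.919459, f' = 10.182231 → t_2 = 5.091116 - (0.919459)/(10.182231) = 5.000815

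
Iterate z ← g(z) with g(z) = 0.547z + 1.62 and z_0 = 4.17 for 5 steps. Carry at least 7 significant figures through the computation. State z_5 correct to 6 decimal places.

z_1 = g(4.170000) = 3.900990
z_2 = g(3.900990) = 3.753842
z_3 = g(3.753842) = 3.673351
z_4 = g(3.673351) = 3.629323
z_5 = g(3.629323) = 3.605240

3.605240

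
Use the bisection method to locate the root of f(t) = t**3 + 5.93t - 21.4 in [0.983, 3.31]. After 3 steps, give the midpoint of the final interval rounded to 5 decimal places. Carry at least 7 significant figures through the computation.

f(0.983000) = -14.620948, f(3.310000) = 34.492991 (opposite signs)
step 1: m = 2.146500, f(m) = 1.218663 > 0 → root in [0.983000, 2.146500]
step 2: m = 1.564750, f(m) = -8.289832 < 0 → root in [1.564750, 2.146500]
step 3: m = 1.855625, f(m) = -4.006588 < 0 → root in [1.855625, 2.146500]
Midpoint of [1.855625, 2.146500] = 2.001063

2.00106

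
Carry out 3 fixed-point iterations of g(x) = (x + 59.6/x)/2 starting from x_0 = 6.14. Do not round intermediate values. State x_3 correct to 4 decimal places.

x_1 = g(6.140000) = 7.923420
x_2 = g(7.923420) = 7.722712
x_3 = g(7.722712) = 7.720104

7.7201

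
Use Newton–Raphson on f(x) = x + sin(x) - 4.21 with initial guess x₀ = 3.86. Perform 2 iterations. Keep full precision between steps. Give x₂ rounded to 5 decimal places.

f'(x) = 1 + cos(x)
x_0 = 3.860000: f = -1.008186, f' = 0.247145 → x_1 = 3.860000 - (-1.008186)/(0.247145) = 7.939331
x_1 = 7.939331: f = 4.725691, f' = 0.914754 → x_2 = 7.939331 - (4.725691)/(0.914754) = 2.773254

2.77325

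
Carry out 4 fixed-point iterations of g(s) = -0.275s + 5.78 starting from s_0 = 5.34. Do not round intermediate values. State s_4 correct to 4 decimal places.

4.5379

s_1 = g(5.340000) = 4.311500
s_2 = g(4.311500) = 4.594337
s_3 = g(4.594337) = 4.516557
s_4 = g(4.516557) = 4.537947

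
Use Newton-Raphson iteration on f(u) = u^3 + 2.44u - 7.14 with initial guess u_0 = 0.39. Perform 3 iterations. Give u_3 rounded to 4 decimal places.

Newton update: u ← u − f(u)/f'(u).
f'(u) = 3u^2 + 2.44
u_0 = 0.390000: f = -6.129081, f' = 2.896300 → u_1 = 0.390000 - (-6.129081)/(2.896300) = 2.506176
u_1 = 2.506176: f = 14.716159, f' = 21.282757 → u_2 = 2.506176 - (14.716159)/(21.282757) = 1.814717
u_2 = 1.814717: f = 3.264130, f' = 12.319592 → u_3 = 1.814717 - (3.264130)/(12.319592) = 1.549762

1.5498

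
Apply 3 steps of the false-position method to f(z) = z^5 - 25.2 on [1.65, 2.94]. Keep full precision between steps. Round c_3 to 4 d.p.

1.8276

False-position update: c = (a·f(b) − b·f(a))/(f(b) − f(a)); replace the endpoint whose sign matches f(c).
f(1.650000) = -12.970190, f(2.940000) = 194.452754
step 1: c = 1.730664, f(c) = -9.673853 < 0 → new bracket [1.730664, 2.940000]
step 2: c = 1.787976, f(c) = -6.927056 < 0 → new bracket [1.787976, 2.940000]
step 3: c = 1.827603, f(c) = -4.810351 < 0 → new bracket [1.827603, 2.940000]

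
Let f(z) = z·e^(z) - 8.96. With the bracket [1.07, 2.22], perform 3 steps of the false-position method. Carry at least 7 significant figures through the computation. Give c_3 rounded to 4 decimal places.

f(1.070000) = -5.840544, f(2.220000) = 11.480275
step 1: c = 1.457778, f(c) = -2.696803 < 0 → new bracket [1.457778, 2.220000]
step 2: c = 1.602770, f(c) = -0.999412 < 0 → new bracket [1.602770, 2.220000]
step 3: c = 1.652199, f(c) = -0.338089 < 0 → new bracket [1.652199, 2.220000]

1.6522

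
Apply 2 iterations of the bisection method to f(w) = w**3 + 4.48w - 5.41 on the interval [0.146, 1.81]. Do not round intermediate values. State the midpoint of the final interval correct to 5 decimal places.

f(0.146000) = -4.752808, f(1.810000) = 8.628541 (opposite signs)
step 1: m = 0.978000, f(m) = -0.093119 < 0 → root in [0.978000, 1.810000]
step 2: m = 1.394000, f(m) = 3.543991 > 0 → root in [0.978000, 1.394000]
Midpoint of [0.978000, 1.394000] = 1.186000

1.18600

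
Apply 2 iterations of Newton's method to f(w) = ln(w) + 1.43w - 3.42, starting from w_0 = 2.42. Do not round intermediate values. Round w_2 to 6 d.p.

1.931313

f'(w) = 1/w + 1.43
w_0 = 2.420000: f = 0.924368, f' = 1.843223 → w_1 = 2.420000 - (0.924368)/(1.843223) = 1.918505
w_1 = 1.918505: f = -0.024992, f' = 1.951239 → w_2 = 1.918505 - (-0.024992)/(1.951239) = 1.931313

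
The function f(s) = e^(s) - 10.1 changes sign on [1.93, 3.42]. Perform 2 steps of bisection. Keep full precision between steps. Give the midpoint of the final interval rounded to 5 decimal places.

2.48875

f(1.930000) = -3.210490, f(3.420000) = 20.469415 (opposite signs)
step 1: m = 2.675000, f(m) = 4.412350 > 0 → root in [1.930000, 2.675000]
step 2: m = 2.302500, f(m) = -0.100851 < 0 → root in [2.302500, 2.675000]
Midpoint of [2.302500, 2.675000] = 2.488750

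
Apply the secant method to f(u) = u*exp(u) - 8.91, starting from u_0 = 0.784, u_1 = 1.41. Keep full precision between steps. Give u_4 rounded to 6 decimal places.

1.666957

f(u_0) = -7.192871, f(u_1) = -3.134703
u_2 = 1.410000 - (-3.134703)·(1.410000 - 0.784000)/(-3.134703 - (-7.192871)) = 1.893549; f(u_2) = 3.668666
u_3 = 1.893549 - (3.668666)·(1.893549 - 1.410000)/(3.668666 - (-3.134703)) = 1.632799; f(u_3) = -0.553041
u_4 = 1.632799 - (-0.553041)·(1.632799 - 1.893549)/(-0.553041 - (3.668666)) = 1.666957; f(u_4) = -0.081749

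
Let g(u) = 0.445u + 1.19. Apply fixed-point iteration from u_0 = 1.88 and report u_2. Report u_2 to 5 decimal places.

2.09184

u_1 = g(1.880000) = 2.026600
u_2 = g(2.026600) = 2.091837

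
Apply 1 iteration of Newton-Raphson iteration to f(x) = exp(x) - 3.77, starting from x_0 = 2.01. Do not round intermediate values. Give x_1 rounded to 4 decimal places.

1.5151

Newton update: x ← x − f(x)/f'(x).
f'(x) = exp(x)
x_0 = 2.010000: f = 3.693317, f' = 7.463317 → x_1 = 2.010000 - (3.693317)/(7.463317) = 1.515137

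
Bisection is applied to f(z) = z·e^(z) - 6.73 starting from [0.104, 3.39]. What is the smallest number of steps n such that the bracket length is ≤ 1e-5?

Initial width b − a = 3.39 − 0.104 = 3.286000.
After n steps the width is (b−a)/2^n; need (b−a)/2^n ≤ 1e-5.
So n ≥ log₂(3.286000/1e-5) = log₂(328600.0000) ≈ 18.3260.
Hence n = 19.

19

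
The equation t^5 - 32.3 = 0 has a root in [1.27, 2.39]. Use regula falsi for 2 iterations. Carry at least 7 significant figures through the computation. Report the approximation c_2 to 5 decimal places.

1.89773

False-position update: c = (a·f(b) − b·f(a))/(f(b) − f(a)); replace the endpoint whose sign matches f(c).
f(1.270000) = -28.996163, f(2.390000) = 45.681127
step 1: c = 1.704881, f(c) = -17.896441 < 0 → new bracket [1.704881, 2.390000]
step 2: c = 1.897735, f(c) = -7.686263 < 0 → new bracket [1.897735, 2.390000]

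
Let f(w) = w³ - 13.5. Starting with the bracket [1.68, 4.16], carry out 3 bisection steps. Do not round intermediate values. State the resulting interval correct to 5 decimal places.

[2.30000, 2.61000]

f(1.680000) = -8.758368, f(4.160000) = 58.491296 (opposite signs)
step 1: m = 2.920000, f(m) = 11.397088 > 0 → root in [1.680000, 2.920000]
step 2: m = 2.300000, f(m) = -1.333000 < 0 → root in [2.300000, 2.920000]
step 3: m = 2.610000, f(m) = 4.279581 > 0 → root in [2.300000, 2.610000]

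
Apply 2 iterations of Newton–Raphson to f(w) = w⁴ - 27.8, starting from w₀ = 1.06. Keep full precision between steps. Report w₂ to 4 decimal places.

f'(w) = 4w³
w_0 = 1.060000: f = -26.537523, f' = 4.764064 → w_1 = 1.060000 - (-26.537523)/(4.764064) = 6.630354
w_1 = 6.630354: f = 1904.821781, f' = 1165.923736 → w_2 = 6.630354 - (1904.821781)/(1165.923736) = 4.996609

4.9966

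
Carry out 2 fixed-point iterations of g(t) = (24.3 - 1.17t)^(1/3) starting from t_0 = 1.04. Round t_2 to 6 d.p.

2.757551

t_1 = g(1.040000) = 2.847292
t_2 = g(2.847292) = 2.757551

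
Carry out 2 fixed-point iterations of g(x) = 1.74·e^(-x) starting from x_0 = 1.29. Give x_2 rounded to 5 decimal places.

1.07779

x_1 = g(1.290000) = 0.478971
x_2 = g(0.478971) = 1.077791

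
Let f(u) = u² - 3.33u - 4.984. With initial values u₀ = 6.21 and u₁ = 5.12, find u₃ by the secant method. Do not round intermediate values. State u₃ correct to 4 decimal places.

4.4655

f(u_0) = 12.900800, f(u_1) = 4.180800
u_2 = 5.120000 - (4.180800)·(5.120000 - 6.210000)/(4.180800 - (12.900800)) = 4.597400; f(u_2) = 0.842745
u_3 = 4.597400 - (0.842745)·(4.597400 - 5.120000)/(0.842745 - (4.180800)) = 4.465461; f(u_3) = 0.086359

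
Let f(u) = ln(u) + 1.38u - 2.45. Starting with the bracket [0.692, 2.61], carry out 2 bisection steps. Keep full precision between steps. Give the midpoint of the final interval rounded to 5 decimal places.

1.41125

f(0.692000) = -1.863209, f(2.610000) = 2.111150 (opposite signs)
step 1: m = 1.651000, f(m) = 0.329761 > 0 → root in [0.692000, 1.651000]
step 2: m = 1.171500, f(m) = -0.675045 < 0 → root in [1.171500, 1.651000]
Midpoint of [1.171500, 1.651000] = 1.411250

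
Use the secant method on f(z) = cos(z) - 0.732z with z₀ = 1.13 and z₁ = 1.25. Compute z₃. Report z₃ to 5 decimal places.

f(z_0) = -0.400500, f(z_1) = -0.599678
z_2 = 1.250000 - (-0.599678)·(1.250000 - 1.130000)/(-0.599678 - (-0.400500)) = 0.888708; f(z_2) = -0.020118
z_3 = 0.888708 - (-0.020118)·(0.888708 - 1.250000)/(-0.020118 - (-0.599678)) = 0.876166; f(z_3) = -0.001252

0.87617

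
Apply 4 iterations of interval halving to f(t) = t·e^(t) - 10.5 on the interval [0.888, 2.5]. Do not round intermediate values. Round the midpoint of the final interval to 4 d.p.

1.7444

f(0.888000) = -8.341925, f(2.500000) = 19.956235 (opposite signs)
step 1: m = 1.694000, f(m) = -1.282604 < 0 → root in [1.694000, 2.500000]
step 2: m = 2.097000, f(m) = 6.573162 > 0 → root in [1.694000, 2.097000]
step 3: m = 1.895500, f(m) = 2.116212 > 0 → root in [1.694000, 1.895500]
step 4: m = 1.794750, f(m) = 0.300752 > 0 → root in [1.694000, 1.794750]
Midpoint of [1.694000, 1.794750] = 1.744375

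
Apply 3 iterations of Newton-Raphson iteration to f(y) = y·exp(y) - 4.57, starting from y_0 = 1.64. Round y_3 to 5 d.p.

f'(y) = (y + 1)·exp(y)
y_0 = 1.640000: f = 3.884478, f' = 13.609648 → y_1 = 1.640000 - (3.884478)/(13.609648) = 1.354579
y_1 = 1.354579: f = 0.679169, f' = 9.124299 → y_2 = 1.354579 - (0.679169)/(9.124299) = 1.280144
y_2 = 1.280144: f = 0.034879, f' = 8.202036 → y_3 = 1.280144 - (0.034879)/(8.202036) = 1.275891

1.27589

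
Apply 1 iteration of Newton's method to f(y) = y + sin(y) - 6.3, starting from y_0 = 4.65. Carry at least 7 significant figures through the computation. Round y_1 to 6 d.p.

f'(y) = 1 + cos(y)
y_0 = 4.650000: f = -2.648054, f' = 0.937651 → y_1 = 4.650000 - (-2.648054)/(0.937651) = 7.474135

7.474135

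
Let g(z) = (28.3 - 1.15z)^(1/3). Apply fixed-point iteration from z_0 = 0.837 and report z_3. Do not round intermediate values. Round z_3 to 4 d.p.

2.9219

z_1 = g(0.837000) = 3.012446
z_2 = g(3.012446) = 2.917598
z_3 = g(2.917598) = 2.921863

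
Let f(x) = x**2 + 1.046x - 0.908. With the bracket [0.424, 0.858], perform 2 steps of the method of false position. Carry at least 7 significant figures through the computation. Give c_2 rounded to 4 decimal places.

0.5619

f(0.424000) = -0.284720, f(0.858000) = 0.725632
step 1: c = 0.546302, f(c) = -0.038121 < 0 → new bracket [0.546302, 0.858000]
step 2: c = 0.561860, f(c) = -0.004607 < 0 → new bracket [0.561860, 0.858000]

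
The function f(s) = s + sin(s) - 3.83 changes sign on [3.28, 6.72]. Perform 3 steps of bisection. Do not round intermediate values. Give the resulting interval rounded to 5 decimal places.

[4.57000, 5.00000]

f(3.280000) = -0.687966, f(6.720000) = 3.313055 (opposite signs)
step 1: m = 5.000000, f(m) = 0.211076 > 0 → root in [3.280000, 5.000000]
step 2: m = 4.140000, f(m) = -0.530609 < 0 → root in [4.140000, 5.000000]
step 3: m = 4.570000, f(m) = -0.249880 < 0 → root in [4.570000, 5.000000]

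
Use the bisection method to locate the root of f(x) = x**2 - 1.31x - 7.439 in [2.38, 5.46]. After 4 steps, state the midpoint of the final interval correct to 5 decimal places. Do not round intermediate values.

3.43875

f(2.380000) = -4.892400, f(5.460000) = 15.220000 (opposite signs)
step 1: m = 3.920000, f(m) = 2.792200 > 0 → root in [2.380000, 3.920000]
step 2: m = 3.150000, f(m) = -1.643000 < 0 → root in [3.150000, 3.920000]
step 3: m = 3.535000, f(m) = 0.426375 > 0 → root in [3.150000, 3.535000]
step 4: m = 3.342500, f(m) = -0.645369 < 0 → root in [3.342500, 3.535000]
Midpoint of [3.342500, 3.535000] = 3.438750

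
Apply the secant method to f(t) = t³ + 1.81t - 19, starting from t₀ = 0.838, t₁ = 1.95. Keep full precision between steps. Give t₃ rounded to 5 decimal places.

f(t_0) = -16.894740, f(t_1) = -8.055625
t_2 = 1.950000 - (-8.055625)·(1.950000 - 0.838000)/(-8.055625 - (-16.894740)) = 2.963434; f(t_2) = 12.388505
t_3 = 2.963434 - (12.388505)·(2.963434 - 1.950000)/(12.388505 - (-8.055625)) = 2.349324; f(t_3) = -1.781037

2.34932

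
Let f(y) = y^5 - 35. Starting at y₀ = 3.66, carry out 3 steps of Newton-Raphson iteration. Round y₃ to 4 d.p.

f'(y) = 5y⁴
y_0 = 3.660000: f = 621.758084, f' = 897.210497 → y_1 = 3.660000 - (621.758084)/(897.210497) = 2.967010
y_1 = 2.967010: f = 194.929610, f' = 387.476998 → y_2 = 2.967010 - (194.929610)/(387.476998) = 2.463936
y_2 = 2.463936: f = 55.812770, f' = 184.283962 → y_3 = 2.463936 - (55.812770)/(184.283962) = 2.161073

2.1611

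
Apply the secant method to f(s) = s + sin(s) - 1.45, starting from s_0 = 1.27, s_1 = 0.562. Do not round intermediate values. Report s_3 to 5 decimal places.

0.76148

Secant update: s_(k+1) = s_k − f(s_k)·(s_k − s_(k-1))/(f(s_k) − f(s_(k-1))).
f(s_0) = 0.775101, f(s_1) = -0.355120
s_2 = 0.562000 - (-0.355120)·(0.562000 - 1.270000)/(-0.355120 - (0.775101)) = 0.784457; f(s_2) = 0.040897
s_3 = 0.784457 - (0.040897)·(0.784457 - 0.562000)/(0.040897 - (-0.355120)) = 0.761483; f(s_3) = 0.001479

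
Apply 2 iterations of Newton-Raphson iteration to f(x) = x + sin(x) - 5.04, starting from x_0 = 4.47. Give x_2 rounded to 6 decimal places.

f'(x) = 1 + cos(x)
x_0 = 4.470000: f = -1.540767, f' = 0.759978 → x_1 = 4.470000 - (-1.540767)/(0.759978) = 6.497385
x_1 = 6.497385: f = 1.669951, f' = 1.977147 → x_2 = 6.497385 - (1.669951)/(1.977147) = 5.652759

5.652759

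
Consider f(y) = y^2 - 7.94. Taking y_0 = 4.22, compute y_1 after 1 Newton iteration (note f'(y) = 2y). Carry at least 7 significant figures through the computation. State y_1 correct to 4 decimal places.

3.0508

y_0 = 4.220000: f = 9.868400, f' = 8.440000 → y_1 = 4.220000 - (9.868400)/(8.440000) = 3.050758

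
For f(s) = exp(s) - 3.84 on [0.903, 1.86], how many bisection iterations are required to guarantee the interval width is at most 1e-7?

24

Initial width b − a = 1.86 − 0.903 = 0.957000.
After n steps the width is (b−a)/2^n; need (b−a)/2^n ≤ 1e-7.
So n ≥ log₂(0.957000/1e-7) = log₂(9570000.0000) ≈ 23.1901.
Hence n = 24.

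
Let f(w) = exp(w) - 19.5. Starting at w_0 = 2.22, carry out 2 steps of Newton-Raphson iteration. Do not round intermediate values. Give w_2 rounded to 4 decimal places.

f'(w) = exp(w)
w_0 = 2.220000: f = -10.292669, f' = 9.207331 → w_1 = 2.220000 - (-10.292669)/(9.207331) = 3.337878
w_1 = 3.337878: f = 8.659299, f' = 28.159299 → w_2 = 3.337878 - (8.659299)/(28.159299) = 3.030366

3.0304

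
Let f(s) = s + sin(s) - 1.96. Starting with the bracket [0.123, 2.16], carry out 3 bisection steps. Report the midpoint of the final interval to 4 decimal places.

1.0142

f(0.123000) = -1.714310, f(2.160000) = 1.031383 (opposite signs)
step 1: m = 1.141500, f(m) = 0.090759 > 0 → root in [0.123000, 1.141500]
step 2: m = 0.632250, f(m) = -0.736789 < 0 → root in [0.632250, 1.141500]
step 3: m = 0.886875, f(m) = -0.298024 < 0 → root in [0.886875, 1.141500]
Midpoint of [0.886875, 1.141500] = 1.014188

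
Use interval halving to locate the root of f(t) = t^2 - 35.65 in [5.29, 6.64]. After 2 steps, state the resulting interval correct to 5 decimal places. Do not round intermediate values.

[5.96500, 6.30250]

f(5.290000) = -7.665900, f(6.640000) = 8.439600 (opposite signs)
step 1: m = 5.965000, f(m) = -0.068775 < 0 → root in [5.965000, 6.640000]
step 2: m = 6.302500, f(m) = 4.071506 > 0 → root in [5.965000, 6.302500]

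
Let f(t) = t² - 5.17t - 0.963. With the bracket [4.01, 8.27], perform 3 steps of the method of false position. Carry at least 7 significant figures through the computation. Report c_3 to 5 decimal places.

5.27797

f(4.010000) = -5.614600, f(8.270000) = 24.674000
step 1: c = 4.799677, f(c) = -2.740433 < 0 → new bracket [4.799677, 8.270000]
step 2: c = 5.146581, f(c) = -1.083528 < 0 → new bracket [5.146581, 8.270000]
step 3: c = 5.277972, f(c) = -0.393126 < 0 → new bracket [5.277972, 8.270000]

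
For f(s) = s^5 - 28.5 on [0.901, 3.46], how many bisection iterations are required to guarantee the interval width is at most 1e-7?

Initial width b − a = 3.46 − 0.901 = 2.559000.
After n steps the width is (b−a)/2^n; need (b−a)/2^n ≤ 1e-7.
So n ≥ log₂(2.559000/1e-7) = log₂(25590000.0000) ≈ 24.6091.
Hence n = 25.

25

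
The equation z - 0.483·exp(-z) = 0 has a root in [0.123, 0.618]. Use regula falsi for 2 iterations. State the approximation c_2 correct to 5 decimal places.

0.34304

False-position update: c = (a·f(b) − b·f(a))/(f(b) − f(a)); replace the endpoint whose sign matches f(c).
f(0.123000) = -0.304099, f(0.618000) = 0.357653
step 1: c = 0.350471, f(c) = 0.010266 > 0 → new bracket [0.123000, 0.350471]
step 2: c = 0.343042, f(c) = 0.000301 > 0 → new bracket [0.123000, 0.343042]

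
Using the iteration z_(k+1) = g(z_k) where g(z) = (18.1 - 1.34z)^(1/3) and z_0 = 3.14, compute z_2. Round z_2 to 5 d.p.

2.45955

z_1 = g(3.140000) = 2.403952
z_2 = g(2.403952) = 2.459547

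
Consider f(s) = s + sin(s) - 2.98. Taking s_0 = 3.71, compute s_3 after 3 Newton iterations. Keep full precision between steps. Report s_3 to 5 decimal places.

2.10302

f'(s) = 1 + cos(s)
s_0 = 3.710000: f = 0.191709, f' = 0.157241 → s_1 = 3.710000 - (0.191709)/(0.157241) = 2.490789
s_1 = 2.490789: f = 0.116615, f' = 0.204403 → s_2 = 2.490789 - (0.116615)/(0.204403) = 1.920273
s_2 = 1.920273: f = -0.120175, f' = 0.657594 → s_3 = 1.920273 - (-0.120175)/(0.657594) = 2.103023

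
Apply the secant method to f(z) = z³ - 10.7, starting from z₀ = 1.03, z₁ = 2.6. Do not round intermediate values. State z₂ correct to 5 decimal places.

1.94507

f(z_0) = -9.607273, f(z_1) = 6.876000
z_2 = 2.600000 - (6.876000)·(2.600000 - 1.030000)/(6.876000 - (-9.607273)) = 1.945074; f(z_2) = -3.341174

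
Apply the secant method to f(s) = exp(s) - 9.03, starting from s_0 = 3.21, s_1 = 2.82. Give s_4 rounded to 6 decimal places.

f(s_0) = 15.749086, f(s_1) = 7.746851
s_2 = 2.820000 - (7.746851)·(2.820000 - 3.210000)/(7.746851 - (15.749086)) = 2.442447; f(s_2) = 2.471144
s_3 = 2.442447 - (2.471144)·(2.442447 - 2.820000)/(2.471144 - (7.746851)) = 2.265600; f(s_3) = 0.606907
s_4 = 2.265600 - (0.606907)·(2.265600 - 2.442447)/(0.606907 - (2.471144)) = 2.208027; f(s_4) = 0.067753

2.208027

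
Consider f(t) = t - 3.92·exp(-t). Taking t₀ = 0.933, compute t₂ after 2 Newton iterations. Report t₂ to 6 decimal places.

1.191068

f'(t) = 1 + 3.92·exp(-t)
t_0 = 0.933000: f = -0.609018, f' = 2.542018 → t_1 = 0.933000 - (-0.609018)/(2.542018) = 1.172580
t_1 = 1.172580: f = -0.040923, f' = 2.213503 → t_2 = 1.172580 - (-0.040923)/(2.213503) = 1.191068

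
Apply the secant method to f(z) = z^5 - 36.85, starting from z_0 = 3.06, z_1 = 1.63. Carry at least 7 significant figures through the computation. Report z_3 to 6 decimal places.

2.233990

f(z_0) = 231.441635, f(z_1) = -25.343638
z_2 = 1.630000 - (-25.343638)·(1.630000 - 3.060000)/(-25.343638 - (231.441635)) = 1.771135; f(z_2) = -19.421565
z_3 = 1.771135 - (-19.421565)·(1.771135 - 1.630000)/(-19.421565 - (-25.343638)) = 2.233990; f(z_3) = 18.792491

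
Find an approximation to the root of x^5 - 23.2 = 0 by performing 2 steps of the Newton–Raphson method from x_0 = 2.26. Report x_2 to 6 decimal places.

1.887037

f'(x) = 5x^4
x_0 = 2.260000: f = 35.757926, f' = 130.437889 → x_1 = 2.260000 - (35.757926)/(130.437889) = 1.985862
x_1 = 1.985862: f = 7.684872, f' = 77.761861 → x_2 = 1.985862 - (7.684872)/(77.761861) = 1.887037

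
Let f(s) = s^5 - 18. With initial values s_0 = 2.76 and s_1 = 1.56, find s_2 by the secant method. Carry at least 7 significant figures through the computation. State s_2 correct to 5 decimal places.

1.62966

Secant update: s_(k+1) = s_k − f(s_k)·(s_k − s_(k-1))/(f(s_k) − f(s_(k-1))).
f(s_0) = 142.156810, f(s_1) = -8.761042
s_2 = 1.560000 - (-8.761042)·(1.560000 - 2.760000)/(-8.761042 - (142.156810)) = 1.629662; f(s_2) = -6.505561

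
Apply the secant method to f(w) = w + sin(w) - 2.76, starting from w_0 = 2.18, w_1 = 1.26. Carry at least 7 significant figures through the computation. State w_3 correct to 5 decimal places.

1.81282

Secant update: w_(k+1) = w_k − f(w_k)·(w_k − w_(k-1))/(f(w_k) − f(w_(k-1))).
f(w_0) = 0.240104, f(w_1) = -0.547910
w_2 = 1.260000 - (-0.547910)·(1.260000 - 2.180000)/(-0.547910 - (0.240104)) = 1.899680; f(w_2) = 0.086084
w_3 = 1.899680 - (0.086084)·(1.899680 - 1.260000)/(0.086084 - (-0.547910)) = 1.812824; f(w_3) = 0.023678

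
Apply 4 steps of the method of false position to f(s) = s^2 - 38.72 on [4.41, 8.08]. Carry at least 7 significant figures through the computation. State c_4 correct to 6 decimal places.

False-position update: c = (a·f(b) − b·f(a))/(f(b) − f(a)); replace the endpoint whose sign matches f(c).
f(4.410000) = -19.271900, f(8.080000) = 26.566400
step 1: c = 5.952986, f(c) = -3.281953 < 0 → new bracket [5.952986, 8.080000]
step 2: c = 6.186861, f(c) = -0.442756 < 0 → new bracket [6.186861, 8.080000]
step 3: c = 6.217894, f(c) = -0.057788 < 0 → new bracket [6.217894, 8.080000]
step 4: c = 6.221936, f(c) = -0.007510 < 0 → new bracket [6.221936, 8.080000]

6.221936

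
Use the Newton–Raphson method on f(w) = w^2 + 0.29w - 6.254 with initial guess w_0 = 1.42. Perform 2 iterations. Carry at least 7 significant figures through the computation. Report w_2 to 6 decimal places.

f'(w) = 2w + 0.29
w_0 = 1.420000: f = -3.825800, f' = 3.130000 → w_1 = 1.420000 - (-3.825800)/(3.130000) = 2.642300
w_1 = 2.642300: f = 1.494018, f' = 5.574601 → w_2 = 2.642300 - (1.494018)/(5.574601) = 2.374296

2.374296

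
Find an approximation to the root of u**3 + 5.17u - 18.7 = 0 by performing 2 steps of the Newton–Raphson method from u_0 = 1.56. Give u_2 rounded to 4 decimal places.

2.0234

Newton update: u ← u − f(u)/f'(u).
f'(u) = 3u**2 + 5.17
u_0 = 1.560000: f = -6.838384, f' = 12.470800 → u_1 = 1.560000 - (-6.838384)/(12.470800) = 2.108352
u_1 = 2.108352: f = 1.572111, f' = 18.505440 → u_2 = 2.108352 - (1.572111)/(18.505440) = 2.023398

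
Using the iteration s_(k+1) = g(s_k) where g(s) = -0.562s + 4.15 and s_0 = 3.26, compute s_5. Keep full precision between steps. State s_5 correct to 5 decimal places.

s_1 = g(3.260000) = 2.317880
s_2 = g(2.317880) = 2.847351
s_3 = g(2.847351) = 2.549788
s_4 = g(2.549788) = 2.717019
s_5 = g(2.717019) = 2.623035

2.62304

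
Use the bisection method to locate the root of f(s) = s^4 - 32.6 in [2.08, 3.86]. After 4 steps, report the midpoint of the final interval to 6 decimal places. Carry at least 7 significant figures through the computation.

2.358125

f(2.080000) = -13.882263, f(3.860000) = 189.398080 (opposite signs)
step 1: m = 2.970000, f(m) = 45.208277 > 0 → root in [2.080000, 2.970000]
step 2: m = 2.525000, f(m) = 8.048594 > 0 → root in [2.080000, 2.525000]
step 3: m = 2.302500, f(m) = -4.494031 < 0 → root in [2.302500, 2.525000]
step 4: m = 2.413750, f(m) = 1.344479 > 0 → root in [2.302500, 2.413750]
Midpoint of [2.302500, 2.413750] = 2.358125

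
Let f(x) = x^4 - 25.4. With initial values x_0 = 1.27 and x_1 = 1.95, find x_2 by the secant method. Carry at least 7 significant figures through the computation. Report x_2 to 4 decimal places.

2.5774

f(x_0) = -22.798554, f(x_1) = -10.940994
x_2 = 1.950000 - (-10.940994)·(1.950000 - 1.270000)/(-10.940994 - (-22.798554)) = 2.577437; f(x_2) = 18.731883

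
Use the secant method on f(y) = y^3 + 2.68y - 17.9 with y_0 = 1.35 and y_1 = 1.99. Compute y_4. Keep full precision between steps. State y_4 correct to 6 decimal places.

f(y_0) = -11.821625, f(y_1) = -4.686201
y_2 = 1.990000 - (-4.686201)·(1.990000 - 1.350000)/(-4.686201 - (-11.821625)) = 2.410321; f(y_2) = 2.562775
y_3 = 2.410321 - (2.562775)·(2.410321 - 1.990000)/(2.562775 - (-4.686201)) = 2.261722; f(y_3) = -0.268997
y_4 = 2.261722 - (-0.268997)·(2.261722 - 2.410321)/(-0.268997 - (2.562775)) = 2.275838; f(y_4) = -0.013189

2.275838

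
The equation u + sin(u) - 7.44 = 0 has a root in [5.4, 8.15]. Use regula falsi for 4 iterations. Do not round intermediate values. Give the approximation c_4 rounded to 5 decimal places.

f(5.400000) = -2.812764, f(8.150000) = 1.666506
step 1: c = 7.126867, f(c) = 0.433962 > 0 → new bracket [5.400000, 7.126867]
step 2: c = 6.896051, f(c) = 0.031266 > 0 → new bracket [5.400000, 6.896051]
step 3: c = 6.879605, f(c) = 0.001288 > 0 → new bracket [5.400000, 6.879605]
step 4: c = 6.878927, f(c) = 0.000050 > 0 → new bracket [5.400000, 6.878927]

6.87893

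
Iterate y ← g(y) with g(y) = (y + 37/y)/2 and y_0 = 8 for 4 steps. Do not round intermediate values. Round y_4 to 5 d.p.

6.08276

y_1 = g(8.000000) = 6.312500
y_2 = g(6.312500) = 6.086943
y_3 = g(6.086943) = 6.082764
y_4 = g(6.082764) = 6.082763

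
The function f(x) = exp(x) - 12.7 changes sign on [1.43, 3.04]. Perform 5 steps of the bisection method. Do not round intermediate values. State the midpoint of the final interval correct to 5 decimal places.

2.56203

f(1.430000) = -8.521301, f(3.040000) = 8.205243 (opposite signs)
step 1: m = 2.235000, f(m) = -3.353518 < 0 → root in [2.235000, 3.040000]
step 2: m = 2.637500, f(m) = 1.278214 > 0 → root in [2.235000, 2.637500]
step 3: m = 2.436250, f(m) = -1.269903 < 0 → root in [2.436250, 2.637500]
step 4: m = 2.536875, f(m) = -0.059891 < 0 → root in [2.536875, 2.637500]
step 5: m = 2.587188, f(m) = 0.592334 > 0 → root in [2.536875, 2.587188]
Midpoint of [2.536875, 2.587188] = 2.562031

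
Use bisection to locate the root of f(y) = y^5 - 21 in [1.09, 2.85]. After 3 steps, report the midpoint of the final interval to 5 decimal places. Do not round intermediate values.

f(1.090000) = -19.461376, f(2.850000) = 167.028768 (opposite signs)
step 1: m = 1.970000, f(m) = 8.670928 > 0 → root in [1.090000, 1.970000]
step 2: m = 1.530000, f(m) = -12.615886 < 0 → root in [1.530000, 1.970000]
step 3: m = 1.750000, f(m) = -4.586914 < 0 → root in [1.750000, 1.970000]
Midpoint of [1.750000, 1.970000] = 1.860000

1.86000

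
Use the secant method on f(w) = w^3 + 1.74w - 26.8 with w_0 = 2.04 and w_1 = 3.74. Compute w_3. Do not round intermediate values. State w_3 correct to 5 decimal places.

Secant update: w_(k+1) = w_k − f(w_k)·(w_k − w_(k-1))/(f(w_k) − f(w_(k-1))).
f(w_0) = -14.760736, f(w_1) = 32.021224
w_2 = 3.740000 - (32.021224)·(3.740000 - 2.040000)/(32.021224 - (-14.760736)) = 2.576387; f(w_2) = -5.215615
w_3 = 2.576387 - (-5.215615)·(2.576387 - 3.740000)/(-5.215615 - (32.021224)) = 2.739370; f(w_3) = -1.476861

2.73937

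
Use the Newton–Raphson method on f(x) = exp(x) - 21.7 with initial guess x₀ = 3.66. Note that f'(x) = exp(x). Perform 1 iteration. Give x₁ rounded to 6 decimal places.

3.218396

x_0 = 3.660000: f = 17.161343, f' = 38.861343 → x_1 = 3.660000 - (17.161343)/(38.861343) = 3.218396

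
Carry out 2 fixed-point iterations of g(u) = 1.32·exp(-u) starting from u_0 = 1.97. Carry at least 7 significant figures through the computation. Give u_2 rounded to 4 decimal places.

u_1 = g(1.970000) = 0.184083
u_2 = g(0.184083) = 1.098064

1.0981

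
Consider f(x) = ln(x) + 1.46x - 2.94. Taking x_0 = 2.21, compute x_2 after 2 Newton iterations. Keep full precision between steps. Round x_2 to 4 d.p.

1.6646

f'(x) = 1/x + 1.46
x_0 = 2.210000: f = 1.079593, f' = 1.912489 → x_1 = 2.210000 - (1.079593)/(1.912489) = 1.645504
x_1 = 1.645504: f = -0.039518, f' = 2.067717 → x_2 = 1.645504 - (-0.039518)/(2.067717) = 1.664616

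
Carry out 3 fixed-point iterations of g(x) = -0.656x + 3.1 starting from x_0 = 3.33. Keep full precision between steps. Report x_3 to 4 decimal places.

x_1 = g(3.330000) = 0.915520
x_2 = g(0.915520) = 2.499419
x_3 = g(2.499419) = 1.460381

1.4604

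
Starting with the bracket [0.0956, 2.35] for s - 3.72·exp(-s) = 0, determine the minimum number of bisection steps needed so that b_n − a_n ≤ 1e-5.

Initial width b − a = 2.35 − 0.0956 = 2.254400.
After n steps the width is (b−a)/2^n; need (b−a)/2^n ≤ 1e-5.
So n ≥ log₂(2.254400/1e-5) = log₂(225440.0000) ≈ 17.7824.
Hence n = 18.

18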